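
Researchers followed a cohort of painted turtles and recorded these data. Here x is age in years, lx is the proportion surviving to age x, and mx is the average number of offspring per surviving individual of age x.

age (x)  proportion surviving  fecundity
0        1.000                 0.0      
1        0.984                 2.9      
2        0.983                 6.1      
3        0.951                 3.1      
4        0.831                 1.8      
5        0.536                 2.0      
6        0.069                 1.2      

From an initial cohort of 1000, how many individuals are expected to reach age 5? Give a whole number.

Expected survivors = N0 · l_5 = 1000 × 0.536 = 536 → 536

536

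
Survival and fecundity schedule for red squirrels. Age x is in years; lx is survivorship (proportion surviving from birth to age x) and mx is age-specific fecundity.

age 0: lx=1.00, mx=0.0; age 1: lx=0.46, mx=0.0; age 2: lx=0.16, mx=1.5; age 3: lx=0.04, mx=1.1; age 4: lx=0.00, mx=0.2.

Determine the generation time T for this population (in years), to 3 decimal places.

2.155

lx·mx: 0, 0, 0.24, 0.044, 0 → R0 = 0.284
x·lx·mx: 0, 0, 0.48, 0.132, 0 → Σ = 0.612
T = 0.612 / 0.284 = 2.15493… → 2.155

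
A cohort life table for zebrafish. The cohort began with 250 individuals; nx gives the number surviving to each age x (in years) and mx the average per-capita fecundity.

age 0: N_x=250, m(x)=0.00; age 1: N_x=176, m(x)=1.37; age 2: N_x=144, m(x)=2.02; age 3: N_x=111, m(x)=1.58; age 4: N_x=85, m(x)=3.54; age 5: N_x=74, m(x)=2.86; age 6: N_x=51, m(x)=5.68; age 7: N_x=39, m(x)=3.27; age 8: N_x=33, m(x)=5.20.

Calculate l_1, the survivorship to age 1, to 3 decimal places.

l_1 = n_1/n_0 = 176/250 = 0.704 → 0.704

0.704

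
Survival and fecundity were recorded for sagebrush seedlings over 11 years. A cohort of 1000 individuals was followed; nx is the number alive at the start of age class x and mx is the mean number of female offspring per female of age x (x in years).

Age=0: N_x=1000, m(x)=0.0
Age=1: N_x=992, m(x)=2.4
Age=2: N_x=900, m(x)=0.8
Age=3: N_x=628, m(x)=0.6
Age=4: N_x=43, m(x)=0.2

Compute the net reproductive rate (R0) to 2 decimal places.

lx = nx/n0 = nx/1000: 1, 0.992, 0.9, 0.628, 0.043
lx·mx by age: 0, 2.3808, 0.72, 0.3768, 0.0086
R0 = Σ lx·mx = 3.4862 → 3.49

3.49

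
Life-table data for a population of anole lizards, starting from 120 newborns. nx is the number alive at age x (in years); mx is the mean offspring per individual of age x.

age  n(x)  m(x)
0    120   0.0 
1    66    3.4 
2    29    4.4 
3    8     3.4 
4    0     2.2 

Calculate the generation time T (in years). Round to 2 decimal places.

lx = nx/n0 = nx/120: 1, 0.55, 0.24167…, 0.06667…, 0
lx·mx: 0, 1.87, 1.063333…, 0.226667…, 0 → R0 = 3.16…
x·lx·mx: 0, 1.87, 2.126667…, 0.68…, 0 → Σ = 4.676667…
T = 4.676667… / 3.16… = 1.479958… → 1.48

1.48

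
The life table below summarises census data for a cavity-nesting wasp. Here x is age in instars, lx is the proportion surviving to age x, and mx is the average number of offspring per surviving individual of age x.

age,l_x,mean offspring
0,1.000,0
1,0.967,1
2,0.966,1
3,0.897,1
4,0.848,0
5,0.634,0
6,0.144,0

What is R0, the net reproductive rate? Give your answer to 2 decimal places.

lx·mx by age: 0, 0.967, 0.966, 0.897, 0, 0, 0
R0 = Σ lx·mx = 2.83 → 2.83

2.83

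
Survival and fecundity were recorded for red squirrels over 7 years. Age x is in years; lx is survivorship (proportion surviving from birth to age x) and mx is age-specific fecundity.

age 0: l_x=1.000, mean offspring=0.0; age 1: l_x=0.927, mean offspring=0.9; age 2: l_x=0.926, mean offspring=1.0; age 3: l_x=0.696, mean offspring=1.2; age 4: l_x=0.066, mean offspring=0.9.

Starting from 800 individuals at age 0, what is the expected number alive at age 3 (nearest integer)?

557

Expected survivors = N0 · l_3 = 800 × 0.696 = 556.8 → 557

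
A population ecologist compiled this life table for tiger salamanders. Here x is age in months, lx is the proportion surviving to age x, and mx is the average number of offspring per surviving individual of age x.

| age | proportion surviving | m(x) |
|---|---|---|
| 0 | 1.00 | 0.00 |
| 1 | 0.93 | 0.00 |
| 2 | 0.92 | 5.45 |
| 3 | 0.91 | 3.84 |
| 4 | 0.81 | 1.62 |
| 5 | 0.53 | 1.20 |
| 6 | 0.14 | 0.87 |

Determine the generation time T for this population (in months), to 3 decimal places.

2.805

lx·mx: 0, 0, 5.014, 3.4944, 1.3122, 0.636, 0.1218 → R0 = 10.5784
x·lx·mx: 0, 0, 10.028, 10.4832, 5.2488, 3.18, 0.7308 → Σ = 29.6708
T = 29.6708 / 10.5784 = 2.804848… → 2.805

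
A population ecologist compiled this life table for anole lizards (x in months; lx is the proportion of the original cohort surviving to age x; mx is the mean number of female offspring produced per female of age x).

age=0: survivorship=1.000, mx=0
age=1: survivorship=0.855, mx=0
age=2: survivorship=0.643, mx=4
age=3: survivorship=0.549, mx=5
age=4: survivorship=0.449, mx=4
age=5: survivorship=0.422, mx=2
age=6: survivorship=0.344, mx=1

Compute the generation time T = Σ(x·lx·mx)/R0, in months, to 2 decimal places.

lx·mx: 0, 0, 2.572, 2.745, 1.796, 0.844, 0.344 → R0 = 8.301
x·lx·mx: 0, 0, 5.144, 8.235, 7.184, 4.22, 2.064 → Σ = 26.847
T = 26.847 / 8.301 = 3.234189… → 3.23

3.23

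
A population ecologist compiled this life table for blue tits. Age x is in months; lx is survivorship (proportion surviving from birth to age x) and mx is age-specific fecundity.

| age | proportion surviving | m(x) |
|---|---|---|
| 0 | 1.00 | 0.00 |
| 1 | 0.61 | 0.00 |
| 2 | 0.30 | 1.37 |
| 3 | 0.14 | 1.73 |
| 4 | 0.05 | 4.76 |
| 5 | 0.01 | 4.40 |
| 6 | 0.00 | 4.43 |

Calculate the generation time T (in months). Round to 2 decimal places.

2.91

lx·mx: 0, 0, 0.411, 0.2422, 0.238, 0.044, 0 → R0 = 0.9352
x·lx·mx: 0, 0, 0.822, 0.7266, 0.952, 0.22, 0 → Σ = 2.7206
T = 2.7206 / 0.9352 = 2.90911… → 2.91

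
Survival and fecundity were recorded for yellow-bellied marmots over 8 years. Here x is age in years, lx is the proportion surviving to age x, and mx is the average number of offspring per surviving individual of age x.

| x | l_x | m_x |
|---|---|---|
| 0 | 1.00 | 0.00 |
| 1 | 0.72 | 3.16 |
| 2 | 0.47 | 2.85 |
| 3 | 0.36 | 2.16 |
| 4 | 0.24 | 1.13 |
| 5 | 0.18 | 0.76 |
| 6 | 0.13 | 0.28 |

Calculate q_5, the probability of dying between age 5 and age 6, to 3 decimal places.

q_5 = (l_5 − l_6) / l_5 = (0.18 − 0.13) / 0.18
     = 0.05 / 0.18 = 0.277778… → 0.278

0.278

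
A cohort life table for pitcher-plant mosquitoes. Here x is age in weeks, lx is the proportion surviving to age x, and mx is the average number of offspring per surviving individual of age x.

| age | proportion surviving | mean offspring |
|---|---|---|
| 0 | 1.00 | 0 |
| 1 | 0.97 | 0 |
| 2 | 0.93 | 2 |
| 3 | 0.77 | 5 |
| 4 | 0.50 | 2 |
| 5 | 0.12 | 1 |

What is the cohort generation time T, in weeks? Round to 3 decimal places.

lx·mx: 0, 0, 1.86, 3.85, 1, 0.12 → R0 = 6.83
x·lx·mx: 0, 0, 3.72, 11.55, 4, 0.6 → Σ = 19.87
T = 19.87 / 6.83 = 2.909224… → 2.909

2.909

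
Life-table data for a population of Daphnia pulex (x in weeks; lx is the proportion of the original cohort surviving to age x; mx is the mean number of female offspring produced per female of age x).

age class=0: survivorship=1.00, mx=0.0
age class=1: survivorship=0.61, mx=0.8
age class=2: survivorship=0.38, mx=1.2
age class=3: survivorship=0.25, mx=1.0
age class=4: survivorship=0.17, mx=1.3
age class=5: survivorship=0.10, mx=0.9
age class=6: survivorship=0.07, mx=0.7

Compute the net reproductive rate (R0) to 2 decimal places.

1.55

lx·mx by age: 0, 0.488, 0.456, 0.25, 0.221, 0.09, 0.049
R0 = Σ lx·mx = 1.554 → 1.55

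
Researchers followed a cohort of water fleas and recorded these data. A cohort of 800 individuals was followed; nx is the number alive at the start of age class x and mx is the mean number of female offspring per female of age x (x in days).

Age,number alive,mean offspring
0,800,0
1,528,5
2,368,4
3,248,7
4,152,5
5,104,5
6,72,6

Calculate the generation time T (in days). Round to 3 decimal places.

2.516

lx = nx/n0 = nx/800: 1, 0.66, 0.46, 0.31, 0.19, 0.13, 0.09
lx·mx: 0, 3.3, 1.84, 2.17, 0.95, 0.65, 0.54 → R0 = 9.45
x·lx·mx: 0, 3.3, 3.68, 6.51, 3.8, 3.25, 3.24 → Σ = 23.78
T = 23.78 / 9.45 = 2.516402… → 2.516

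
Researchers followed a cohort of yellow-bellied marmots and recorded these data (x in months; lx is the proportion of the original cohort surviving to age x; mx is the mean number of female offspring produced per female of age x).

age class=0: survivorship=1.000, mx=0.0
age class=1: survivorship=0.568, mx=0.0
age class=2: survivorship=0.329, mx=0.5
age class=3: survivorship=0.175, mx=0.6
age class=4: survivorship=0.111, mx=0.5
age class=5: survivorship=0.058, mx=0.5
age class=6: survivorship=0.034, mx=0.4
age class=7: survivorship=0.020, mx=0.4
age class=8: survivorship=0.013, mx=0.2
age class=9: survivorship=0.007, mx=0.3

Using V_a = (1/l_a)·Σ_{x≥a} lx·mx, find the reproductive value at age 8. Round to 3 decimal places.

0.362

lx·mx for x ≥ 8: 0.0026, 0.0021 → sum = 0.0047
V_8 = 0.0047 / l_8 = 0.0047 / 0.013 = 0.361538… → 0.362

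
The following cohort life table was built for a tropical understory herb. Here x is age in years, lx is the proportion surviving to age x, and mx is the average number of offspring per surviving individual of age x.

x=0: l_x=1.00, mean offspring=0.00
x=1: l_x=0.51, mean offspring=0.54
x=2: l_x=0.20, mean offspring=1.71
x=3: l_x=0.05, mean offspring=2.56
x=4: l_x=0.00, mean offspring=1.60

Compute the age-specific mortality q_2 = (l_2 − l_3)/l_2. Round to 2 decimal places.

q_2 = (l_2 − l_3) / l_2 = (0.2 − 0.05) / 0.2
     = 0.15 / 0.2 = 0.75 → 0.75

0.75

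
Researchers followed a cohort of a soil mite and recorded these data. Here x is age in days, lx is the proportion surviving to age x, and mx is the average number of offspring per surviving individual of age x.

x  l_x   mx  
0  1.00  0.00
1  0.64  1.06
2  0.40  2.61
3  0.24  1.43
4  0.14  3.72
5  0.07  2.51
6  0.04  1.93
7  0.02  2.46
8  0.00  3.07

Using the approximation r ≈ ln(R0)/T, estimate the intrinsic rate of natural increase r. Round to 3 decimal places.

R0 = Σ lx·mx = 0 + 0.6784 + 1.044 + 0.3432 + 0.5208 + 0.1757 + 0.0772 + 0.0492 + 0 = 2.8885
Σ x·lx·mx = 7.5653; T = 7.5653/2.8885 = 2.61911…
r ≈ ln(R0)/T = ln(2.8885)/2.61911… = 0.405… → 0.405

0.405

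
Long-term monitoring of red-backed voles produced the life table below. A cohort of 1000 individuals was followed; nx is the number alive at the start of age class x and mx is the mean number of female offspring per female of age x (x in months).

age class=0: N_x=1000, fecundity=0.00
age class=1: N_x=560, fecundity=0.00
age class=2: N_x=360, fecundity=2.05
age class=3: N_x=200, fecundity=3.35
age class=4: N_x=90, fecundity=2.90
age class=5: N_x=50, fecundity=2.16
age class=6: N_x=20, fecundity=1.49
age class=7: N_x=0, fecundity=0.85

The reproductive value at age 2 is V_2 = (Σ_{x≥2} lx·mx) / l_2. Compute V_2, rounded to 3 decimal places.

5.019

lx = nx/n0 = nx/1000: 1, 0.56, 0.36, 0.2, 0.09, 0.05, 0.02, 0
lx·mx for x ≥ 2: 0.738, 0.67, 0.261, 0.108, 0.0298, 0 → sum = 1.8068
V_2 = 1.8068 / l_2 = 1.8068 / 0.36 = 5.018889… → 5.019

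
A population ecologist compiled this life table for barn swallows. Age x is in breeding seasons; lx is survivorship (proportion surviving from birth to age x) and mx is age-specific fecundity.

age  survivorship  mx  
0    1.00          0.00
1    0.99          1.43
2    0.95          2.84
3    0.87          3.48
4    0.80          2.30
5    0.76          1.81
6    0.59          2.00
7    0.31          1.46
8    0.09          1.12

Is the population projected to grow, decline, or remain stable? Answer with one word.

growing

R0 = Σ lx·mx = 0 + 1.4157 + 2.698 + 3.0276 + 1.84 + 1.3756 + 1.18 + 0.4526 + 0.1008 = 12.0903
R0 > 1, so the population is growing.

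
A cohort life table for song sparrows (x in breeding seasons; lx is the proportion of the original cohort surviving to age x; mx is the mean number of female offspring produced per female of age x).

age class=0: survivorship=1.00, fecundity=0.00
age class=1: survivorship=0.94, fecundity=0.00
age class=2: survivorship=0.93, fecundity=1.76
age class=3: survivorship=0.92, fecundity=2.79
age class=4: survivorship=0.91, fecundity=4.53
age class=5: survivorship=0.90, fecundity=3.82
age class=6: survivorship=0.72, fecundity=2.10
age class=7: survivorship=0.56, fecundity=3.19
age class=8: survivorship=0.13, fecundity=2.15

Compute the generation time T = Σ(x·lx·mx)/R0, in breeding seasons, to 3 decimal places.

4.463

lx·mx: 0, 0, 1.6368, 2.5668, 4.1223, 3.438, 1.512, 1.7864, 0.2795 → R0 = 15.3418
x·lx·mx: 0, 0, 3.2736, 7.7004, 16.4892, 17.19, 9.072, 12.5048, 2.236 → Σ = 68.466
T = 68.466 / 15.3418 = 4.46271… → 4.463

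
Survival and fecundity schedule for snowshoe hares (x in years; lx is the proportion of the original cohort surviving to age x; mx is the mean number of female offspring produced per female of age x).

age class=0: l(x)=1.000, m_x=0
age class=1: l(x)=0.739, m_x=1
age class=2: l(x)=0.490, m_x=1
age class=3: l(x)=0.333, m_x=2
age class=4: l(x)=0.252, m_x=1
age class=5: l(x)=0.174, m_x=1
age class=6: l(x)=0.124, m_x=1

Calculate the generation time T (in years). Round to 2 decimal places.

lx·mx: 0, 0.739, 0.49, 0.666, 0.252, 0.174, 0.124 → R0 = 2.445
x·lx·mx: 0, 0.739, 0.98, 1.998, 1.008, 0.87, 0.744 → Σ = 6.339
T = 6.339 / 2.445 = 2.592638… → 2.59

2.59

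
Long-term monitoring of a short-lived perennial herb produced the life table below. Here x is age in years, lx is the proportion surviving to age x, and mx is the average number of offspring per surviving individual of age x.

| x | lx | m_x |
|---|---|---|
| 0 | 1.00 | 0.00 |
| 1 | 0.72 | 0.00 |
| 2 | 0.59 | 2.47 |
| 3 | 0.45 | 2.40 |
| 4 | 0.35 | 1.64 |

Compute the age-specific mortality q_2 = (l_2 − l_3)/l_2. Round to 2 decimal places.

q_2 = (l_2 − l_3) / l_2 = (0.59 − 0.45) / 0.59
     = 0.14 / 0.59 = 0.237288… → 0.24

0.24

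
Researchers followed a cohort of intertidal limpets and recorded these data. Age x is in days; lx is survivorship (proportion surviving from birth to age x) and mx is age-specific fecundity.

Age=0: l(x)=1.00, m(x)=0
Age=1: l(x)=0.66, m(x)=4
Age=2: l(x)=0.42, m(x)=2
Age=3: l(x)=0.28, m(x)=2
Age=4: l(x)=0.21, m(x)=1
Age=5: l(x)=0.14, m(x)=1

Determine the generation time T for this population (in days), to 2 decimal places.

lx·mx: 0, 2.64, 0.84, 0.56, 0.21, 0.14 → R0 = 4.39
x·lx·mx: 0, 2.64, 1.68, 1.68, 0.84, 0.7 → Σ = 7.54
T = 7.54 / 4.39 = 1.71754… → 1.72

1.72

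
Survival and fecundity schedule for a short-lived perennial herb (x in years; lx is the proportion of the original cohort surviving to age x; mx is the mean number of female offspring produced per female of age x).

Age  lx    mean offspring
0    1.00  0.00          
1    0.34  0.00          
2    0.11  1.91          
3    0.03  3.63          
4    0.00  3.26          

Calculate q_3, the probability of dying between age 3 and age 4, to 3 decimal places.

1.000

q_3 = (l_3 − l_4) / l_3 = (0.03 − 0) / 0.03
     = 0.03 / 0.03 = 1 → 1.000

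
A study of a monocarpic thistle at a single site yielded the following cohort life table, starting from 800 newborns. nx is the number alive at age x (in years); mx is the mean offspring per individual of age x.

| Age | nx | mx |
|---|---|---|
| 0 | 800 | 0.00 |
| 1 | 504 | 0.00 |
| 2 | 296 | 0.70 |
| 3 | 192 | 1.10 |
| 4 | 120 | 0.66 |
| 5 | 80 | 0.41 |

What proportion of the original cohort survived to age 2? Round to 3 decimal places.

l_2 = n_2/n_0 = 296/800 = 0.37 → 0.370

0.370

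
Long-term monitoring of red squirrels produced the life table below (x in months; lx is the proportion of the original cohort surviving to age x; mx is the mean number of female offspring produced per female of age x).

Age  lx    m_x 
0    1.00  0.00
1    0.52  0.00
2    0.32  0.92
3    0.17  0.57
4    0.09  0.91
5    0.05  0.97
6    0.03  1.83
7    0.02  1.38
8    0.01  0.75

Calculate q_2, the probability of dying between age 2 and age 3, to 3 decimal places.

0.469

q_2 = (l_2 − l_3) / l_2 = (0.32 − 0.17) / 0.32
     = 0.15 / 0.32 = 0.46875 → 0.469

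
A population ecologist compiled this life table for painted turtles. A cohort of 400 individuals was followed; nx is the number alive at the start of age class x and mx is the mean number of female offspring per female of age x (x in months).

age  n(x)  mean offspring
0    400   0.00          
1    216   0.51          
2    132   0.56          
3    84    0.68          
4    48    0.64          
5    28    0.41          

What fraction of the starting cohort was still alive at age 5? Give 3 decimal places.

l_5 = n_5/n_0 = 28/400 = 0.07 → 0.070

0.070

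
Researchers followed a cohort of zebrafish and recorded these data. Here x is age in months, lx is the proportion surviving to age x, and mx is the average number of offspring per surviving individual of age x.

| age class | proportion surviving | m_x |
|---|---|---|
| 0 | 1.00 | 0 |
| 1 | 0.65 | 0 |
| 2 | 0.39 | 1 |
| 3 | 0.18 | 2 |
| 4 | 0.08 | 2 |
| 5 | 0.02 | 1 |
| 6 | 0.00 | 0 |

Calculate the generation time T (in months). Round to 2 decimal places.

lx·mx: 0, 0, 0.39, 0.36, 0.16, 0.02, 0 → R0 = 0.93
x·lx·mx: 0, 0, 0.78, 1.08, 0.64, 0.1, 0 → Σ = 2.6
T = 2.6 / 0.93 = 2.795699… → 2.80

2.80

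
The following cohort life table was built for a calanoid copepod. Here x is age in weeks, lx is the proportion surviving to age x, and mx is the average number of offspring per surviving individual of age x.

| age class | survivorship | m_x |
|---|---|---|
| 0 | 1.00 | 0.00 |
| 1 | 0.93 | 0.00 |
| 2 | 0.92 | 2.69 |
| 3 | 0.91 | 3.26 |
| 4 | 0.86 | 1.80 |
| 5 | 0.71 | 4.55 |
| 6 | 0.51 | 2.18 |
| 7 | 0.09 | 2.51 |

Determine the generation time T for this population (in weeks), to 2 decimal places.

lx·mx: 0, 0, 2.4748, 2.9666, 1.548, 3.2305, 1.1118, 0.2259 → R0 = 11.5576
x·lx·mx: 0, 0, 4.9496, 8.8998, 6.192, 16.1525, 6.6708, 1.5813 → Σ = 44.446
T = 44.446 / 11.5576 = 3.845608… → 3.85

3.85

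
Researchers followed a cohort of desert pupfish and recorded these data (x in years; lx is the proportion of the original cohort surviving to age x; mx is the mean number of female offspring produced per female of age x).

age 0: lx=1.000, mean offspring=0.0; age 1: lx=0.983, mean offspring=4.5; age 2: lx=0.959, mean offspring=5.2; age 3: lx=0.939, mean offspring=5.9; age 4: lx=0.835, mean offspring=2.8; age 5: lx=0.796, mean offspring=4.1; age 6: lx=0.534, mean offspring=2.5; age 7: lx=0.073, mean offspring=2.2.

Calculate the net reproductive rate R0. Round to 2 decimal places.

lx·mx by age: 0, 4.4235, 4.9868, 5.5401, 2.338, 3.2636, 1.335, 0.1606
R0 = Σ lx·mx = 22.0476 → 22.05

22.05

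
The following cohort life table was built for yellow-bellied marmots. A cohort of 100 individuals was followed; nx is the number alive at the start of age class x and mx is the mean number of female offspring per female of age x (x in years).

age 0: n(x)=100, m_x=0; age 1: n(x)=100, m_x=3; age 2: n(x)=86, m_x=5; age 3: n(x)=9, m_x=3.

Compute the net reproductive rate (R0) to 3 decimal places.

lx = nx/n0 = nx/100: 1, 1, 0.86, 0.09
lx·mx by age: 0, 3, 4.3, 0.27
R0 = Σ lx·mx = 7.57 → 7.570

7.570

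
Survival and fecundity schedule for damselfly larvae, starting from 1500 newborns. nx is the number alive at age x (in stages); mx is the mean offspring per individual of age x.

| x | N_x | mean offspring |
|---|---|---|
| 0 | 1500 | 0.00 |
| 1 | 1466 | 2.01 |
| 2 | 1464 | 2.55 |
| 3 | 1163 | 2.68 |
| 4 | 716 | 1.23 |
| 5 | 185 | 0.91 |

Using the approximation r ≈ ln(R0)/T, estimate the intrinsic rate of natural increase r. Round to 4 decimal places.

lx = nx/n0 = nx/1500: 1, 0.97733…, 0.976, 0.77533…, 0.47733…, 0.12333…
R0 = Σ lx·mx = 0 + 1.96444… + 2.4888 + 2.07789… + 0.58712… + 0.11223… = 7.230487…
Σ x·lx·mx = 16.085367…; T = 16.085367…/7.230487… = 2.22466…
r ≈ ln(R0)/T = ln(7.230487…)/2.22466… = 0.889263… → 0.8893

0.8893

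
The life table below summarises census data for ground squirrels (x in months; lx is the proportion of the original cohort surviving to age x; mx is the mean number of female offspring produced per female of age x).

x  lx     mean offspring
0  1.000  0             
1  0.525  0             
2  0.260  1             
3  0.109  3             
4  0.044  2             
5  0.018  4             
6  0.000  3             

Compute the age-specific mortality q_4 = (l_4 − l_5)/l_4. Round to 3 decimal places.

q_4 = (l_4 − l_5) / l_4 = (0.044 − 0.018) / 0.044
     = 0.026 / 0.044 = 0.590909… → 0.591

0.591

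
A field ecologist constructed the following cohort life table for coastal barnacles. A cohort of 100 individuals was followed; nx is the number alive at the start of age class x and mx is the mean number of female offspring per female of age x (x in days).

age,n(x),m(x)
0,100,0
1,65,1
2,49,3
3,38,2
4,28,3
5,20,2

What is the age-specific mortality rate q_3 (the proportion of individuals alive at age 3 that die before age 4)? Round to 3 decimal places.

0.263

lx = nx/n0 = nx/100: 1, 0.65, 0.49, 0.38, 0.28, 0.2
q_3 = (l_3 − l_4) / l_3 = (0.38 − 0.28) / 0.38
     = 0.1 / 0.38 = 0.263158… → 0.263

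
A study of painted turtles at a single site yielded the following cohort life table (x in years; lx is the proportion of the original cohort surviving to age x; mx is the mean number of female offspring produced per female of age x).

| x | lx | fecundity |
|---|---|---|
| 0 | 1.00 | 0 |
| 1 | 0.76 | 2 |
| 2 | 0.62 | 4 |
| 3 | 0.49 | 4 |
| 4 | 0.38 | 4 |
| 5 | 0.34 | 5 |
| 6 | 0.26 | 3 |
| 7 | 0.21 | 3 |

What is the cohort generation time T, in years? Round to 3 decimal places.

3.402

lx·mx: 0, 1.52, 2.48, 1.96, 1.52, 1.7, 0.78, 0.63 → R0 = 10.59
x·lx·mx: 0, 1.52, 4.96, 5.88, 6.08, 8.5, 4.68, 4.41 → Σ = 36.03
T = 36.03 / 10.59 = 3.402266… → 3.402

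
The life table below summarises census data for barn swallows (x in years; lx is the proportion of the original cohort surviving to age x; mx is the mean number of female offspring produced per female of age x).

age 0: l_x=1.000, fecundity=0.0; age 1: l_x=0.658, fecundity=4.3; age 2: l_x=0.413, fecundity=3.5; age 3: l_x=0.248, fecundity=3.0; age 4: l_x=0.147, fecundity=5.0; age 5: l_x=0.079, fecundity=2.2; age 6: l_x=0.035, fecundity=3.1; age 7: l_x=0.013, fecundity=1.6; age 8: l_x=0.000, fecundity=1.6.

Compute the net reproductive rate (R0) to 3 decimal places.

lx·mx by age: 0, 2.8294, 1.4455, 0.744, 0.735, 0.1738, 0.1085, 0.0208, 0
R0 = Σ lx·mx = 6.057 → 6.057

6.057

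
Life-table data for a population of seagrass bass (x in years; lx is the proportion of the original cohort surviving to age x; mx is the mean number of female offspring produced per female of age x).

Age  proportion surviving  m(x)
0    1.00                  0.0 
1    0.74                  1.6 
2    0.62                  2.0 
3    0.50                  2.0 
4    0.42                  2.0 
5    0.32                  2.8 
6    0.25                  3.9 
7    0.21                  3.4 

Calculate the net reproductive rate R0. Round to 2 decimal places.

lx·mx by age: 0, 1.184, 1.24, 1, 0.84, 0.896, 0.975, 0.714
R0 = Σ lx·mx = 6.849 → 6.85

6.85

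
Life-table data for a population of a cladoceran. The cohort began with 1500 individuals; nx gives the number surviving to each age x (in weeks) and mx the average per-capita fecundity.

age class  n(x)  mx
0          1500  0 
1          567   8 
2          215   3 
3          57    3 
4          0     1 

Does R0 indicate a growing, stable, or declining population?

growing

lx = nx/n0 = nx/1500: 1, 0.378, 0.14333…, 0.038, 0
R0 = Σ lx·mx = 0 + 3.024 + 0.43… + 0.114 + 0 = 3.568…
R0 > 1, so the population is growing.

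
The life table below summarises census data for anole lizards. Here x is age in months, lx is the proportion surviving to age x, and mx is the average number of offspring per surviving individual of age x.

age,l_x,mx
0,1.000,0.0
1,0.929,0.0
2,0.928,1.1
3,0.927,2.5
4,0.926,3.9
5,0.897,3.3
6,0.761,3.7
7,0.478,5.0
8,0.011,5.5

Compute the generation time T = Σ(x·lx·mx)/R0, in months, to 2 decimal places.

lx·mx: 0, 0, 1.0208, 2.3175, 3.6114, 2.9601, 2.8157, 2.39, 0.0605 → R0 = 15.176
x·lx·mx: 0, 0, 2.0416, 6.9525, 14.4456, 14.8005, 16.8942, 16.73, 0.484 → Σ = 72.3484
T = 72.3484 / 15.176 = 4.76729… → 4.77

4.77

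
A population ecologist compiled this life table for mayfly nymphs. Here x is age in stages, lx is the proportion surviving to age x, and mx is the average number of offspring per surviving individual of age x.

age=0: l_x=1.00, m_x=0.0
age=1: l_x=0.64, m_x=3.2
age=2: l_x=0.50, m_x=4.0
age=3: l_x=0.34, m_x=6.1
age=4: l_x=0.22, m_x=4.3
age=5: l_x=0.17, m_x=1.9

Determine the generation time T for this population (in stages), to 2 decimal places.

2.39

lx·mx: 0, 2.048, 2, 2.074, 0.946, 0.323 → R0 = 7.391
x·lx·mx: 0, 2.048, 4, 6.222, 3.784, 1.615 → Σ = 17.669
T = 17.669 / 7.391 = 2.39061… → 2.39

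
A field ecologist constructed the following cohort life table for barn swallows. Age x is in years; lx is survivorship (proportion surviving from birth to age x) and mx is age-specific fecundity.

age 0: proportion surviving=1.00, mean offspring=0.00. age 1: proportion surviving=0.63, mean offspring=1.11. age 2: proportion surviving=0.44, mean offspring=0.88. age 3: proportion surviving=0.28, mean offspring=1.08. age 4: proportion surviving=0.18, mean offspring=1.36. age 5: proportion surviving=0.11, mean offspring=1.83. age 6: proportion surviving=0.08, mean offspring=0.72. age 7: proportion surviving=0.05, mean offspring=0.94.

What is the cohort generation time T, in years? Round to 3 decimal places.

lx·mx: 0, 0.6993, 0.3872, 0.3024, 0.2448, 0.2013, 0.0576, 0.047 → R0 = 1.9396
x·lx·mx: 0, 0.6993, 0.7744, 0.9072, 0.9792, 1.0065, 0.3456, 0.329 → Σ = 5.0412
T = 5.0412 / 1.9396 = 2.599093… → 2.599

2.599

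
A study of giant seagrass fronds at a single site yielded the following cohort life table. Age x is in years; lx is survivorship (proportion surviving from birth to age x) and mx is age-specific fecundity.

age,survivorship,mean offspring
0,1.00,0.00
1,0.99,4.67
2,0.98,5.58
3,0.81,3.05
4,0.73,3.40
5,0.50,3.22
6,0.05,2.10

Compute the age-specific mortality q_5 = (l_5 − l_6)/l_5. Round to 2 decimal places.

q_5 = (l_5 − l_6) / l_5 = (0.5 − 0.05) / 0.5
     = 0.45 / 0.5 = 0.9 → 0.90

0.90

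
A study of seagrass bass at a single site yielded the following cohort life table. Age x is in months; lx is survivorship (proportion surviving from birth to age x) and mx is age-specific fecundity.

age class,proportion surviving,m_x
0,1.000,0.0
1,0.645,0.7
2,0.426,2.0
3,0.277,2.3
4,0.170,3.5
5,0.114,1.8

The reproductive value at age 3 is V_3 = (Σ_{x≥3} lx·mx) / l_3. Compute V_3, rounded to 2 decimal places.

lx·mx for x ≥ 3: 0.6371, 0.595, 0.2052 → sum = 1.4373
V_3 = 1.4373 / l_3 = 1.4373 / 0.277 = 5.188809… → 5.19

5.19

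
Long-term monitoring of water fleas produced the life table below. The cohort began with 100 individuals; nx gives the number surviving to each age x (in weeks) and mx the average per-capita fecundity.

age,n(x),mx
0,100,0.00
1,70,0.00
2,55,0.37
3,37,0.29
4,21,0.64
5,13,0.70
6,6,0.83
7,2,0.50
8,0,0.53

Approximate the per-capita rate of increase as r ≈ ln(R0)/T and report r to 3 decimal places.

-0.148

lx = nx/n0 = nx/100: 1, 0.7, 0.55, 0.37, 0.21, 0.13, 0.06, 0.02, 0
R0 = Σ lx·mx = 0 + 0 + 0.2035 + 0.1073 + 0.1344 + 0.091 + 0.0498 + 0.01 + 0 = 0.596
Σ x·lx·mx = 2.0903; T = 2.0903/0.596 = 3.50721…
r ≈ ln(R0)/T = ln(0.596)/3.50721… = -0.14756… → -0.148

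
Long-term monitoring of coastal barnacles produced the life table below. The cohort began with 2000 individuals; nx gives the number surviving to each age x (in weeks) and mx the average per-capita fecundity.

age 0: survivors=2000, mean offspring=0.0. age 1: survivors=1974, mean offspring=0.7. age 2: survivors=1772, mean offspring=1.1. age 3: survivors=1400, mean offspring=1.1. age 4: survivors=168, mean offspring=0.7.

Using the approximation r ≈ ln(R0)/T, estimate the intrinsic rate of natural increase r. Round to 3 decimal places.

0.440

lx = nx/n0 = nx/2000: 1, 0.987, 0.886, 0.7, 0.084
R0 = Σ lx·mx = 0 + 0.6909 + 0.9746 + 0.77 + 0.0588 = 2.4943
Σ x·lx·mx = 5.1853; T = 5.1853/2.4943 = 2.07886…
r ≈ ln(R0)/T = ln(2.4943)/2.07886… = 0.43967… → 0.440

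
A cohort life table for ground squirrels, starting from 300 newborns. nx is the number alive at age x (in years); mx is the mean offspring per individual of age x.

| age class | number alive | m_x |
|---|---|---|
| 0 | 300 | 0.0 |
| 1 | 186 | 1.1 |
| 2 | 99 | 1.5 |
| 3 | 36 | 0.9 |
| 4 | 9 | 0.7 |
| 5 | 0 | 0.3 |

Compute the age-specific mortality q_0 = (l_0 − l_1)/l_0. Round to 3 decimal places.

lx = nx/n0 = nx/300: 1, 0.62, 0.33, 0.12, 0.03, 0
q_0 = (l_0 − l_1) / l_0 = (1 − 0.62) / 1
     = 0.38 / 1 = 0.38 → 0.380

0.380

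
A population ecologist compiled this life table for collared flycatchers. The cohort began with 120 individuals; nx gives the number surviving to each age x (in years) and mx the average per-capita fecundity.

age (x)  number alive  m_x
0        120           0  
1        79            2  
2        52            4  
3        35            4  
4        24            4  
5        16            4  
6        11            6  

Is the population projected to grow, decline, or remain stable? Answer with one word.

growing

lx = nx/n0 = nx/120: 1, 0.65833…, 0.43333…, 0.29167…, 0.2, 0.13333…, 0.09167…
R0 = Σ lx·mx = 0 + 1.316667… + 1.733333… + 1.166667… + 0.8 + 0.533333… + 0.55… = 6.1…
R0 > 1, so the population is growing.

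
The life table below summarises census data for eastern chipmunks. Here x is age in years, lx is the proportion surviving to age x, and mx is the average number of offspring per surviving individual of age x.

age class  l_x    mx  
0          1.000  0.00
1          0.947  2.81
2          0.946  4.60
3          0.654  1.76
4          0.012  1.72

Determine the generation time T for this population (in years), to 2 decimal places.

lx·mx: 0, 2.66107, 4.3516, 1.15104, 0.02064 → R0 = 8.18435
x·lx·mx: 0, 2.66107, 8.7032, 3.45312, 0.08256 → Σ = 14.89995
T = 14.89995 / 8.18435 = 1.820542… → 1.82

1.82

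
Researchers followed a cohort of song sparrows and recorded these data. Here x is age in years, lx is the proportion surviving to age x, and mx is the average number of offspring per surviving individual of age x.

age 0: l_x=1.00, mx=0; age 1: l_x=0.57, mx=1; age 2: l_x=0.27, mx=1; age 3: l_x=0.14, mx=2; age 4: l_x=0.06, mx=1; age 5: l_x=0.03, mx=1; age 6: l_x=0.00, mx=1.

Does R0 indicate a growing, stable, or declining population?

R0 = Σ lx·mx = 0 + 0.57 + 0.27 + 0.28 + 0.06 + 0.03 + 0 = 1.21
R0 > 1, so the population is growing.

growing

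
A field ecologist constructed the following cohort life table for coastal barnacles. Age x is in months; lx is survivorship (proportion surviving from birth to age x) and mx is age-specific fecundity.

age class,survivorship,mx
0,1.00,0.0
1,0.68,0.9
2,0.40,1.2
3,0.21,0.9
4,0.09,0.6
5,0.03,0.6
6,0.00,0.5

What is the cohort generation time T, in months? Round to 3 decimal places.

lx·mx: 0, 0.612, 0.48, 0.189, 0.054, 0.018, 0 → R0 = 1.353
x·lx·mx: 0, 0.612, 0.96, 0.567, 0.216, 0.09, 0 → Σ = 2.445
T = 2.445 / 1.353 = 1.807095… → 1.807

1.807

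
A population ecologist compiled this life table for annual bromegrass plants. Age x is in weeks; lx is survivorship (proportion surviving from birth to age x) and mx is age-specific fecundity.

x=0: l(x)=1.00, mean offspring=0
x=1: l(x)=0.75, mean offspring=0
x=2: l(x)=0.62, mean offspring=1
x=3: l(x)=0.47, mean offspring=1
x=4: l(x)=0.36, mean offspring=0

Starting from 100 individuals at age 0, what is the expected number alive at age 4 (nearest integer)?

36

Expected survivors = N0 · l_4 = 100 × 0.36 = 36 → 36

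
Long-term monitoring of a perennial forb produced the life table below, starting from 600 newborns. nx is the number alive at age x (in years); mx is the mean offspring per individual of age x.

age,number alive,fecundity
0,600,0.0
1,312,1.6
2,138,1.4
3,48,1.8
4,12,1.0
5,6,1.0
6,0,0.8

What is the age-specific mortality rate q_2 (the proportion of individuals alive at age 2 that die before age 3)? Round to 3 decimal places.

lx = nx/n0 = nx/600: 1, 0.52, 0.23, 0.08, 0.02, 0.01, 0
q_2 = (l_2 − l_3) / l_2 = (0.23 − 0.08) / 0.23
     = 0.15 / 0.23 = 0.652174… → 0.652

0.652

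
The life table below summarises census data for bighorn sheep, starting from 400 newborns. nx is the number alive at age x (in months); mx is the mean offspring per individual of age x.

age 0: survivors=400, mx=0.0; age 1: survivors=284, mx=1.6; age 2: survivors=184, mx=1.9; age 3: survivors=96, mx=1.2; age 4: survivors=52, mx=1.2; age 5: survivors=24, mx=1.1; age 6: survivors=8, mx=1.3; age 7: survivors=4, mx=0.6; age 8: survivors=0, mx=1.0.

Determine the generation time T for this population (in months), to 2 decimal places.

1.92

lx = nx/n0 = nx/400: 1, 0.71, 0.46, 0.24, 0.13, 0.06, 0.02, 0.01, 0
lx·mx: 0, 1.136, 0.874, 0.288, 0.156, 0.066, 0.026, 0.006, 0 → R0 = 2.552
x·lx·mx: 0, 1.136, 1.748, 0.864, 0.624, 0.33, 0.156, 0.042, 0 → Σ = 4.9
T = 4.9 / 2.552 = 1.920063… → 1.92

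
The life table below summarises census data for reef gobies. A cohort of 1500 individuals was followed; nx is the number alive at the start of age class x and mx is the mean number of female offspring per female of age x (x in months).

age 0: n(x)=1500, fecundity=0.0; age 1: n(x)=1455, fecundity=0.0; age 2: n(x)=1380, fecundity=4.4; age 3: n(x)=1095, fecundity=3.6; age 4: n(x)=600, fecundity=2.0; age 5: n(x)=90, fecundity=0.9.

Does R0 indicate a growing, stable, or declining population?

growing

lx = nx/n0 = nx/1500: 1, 0.97, 0.92, 0.73, 0.4, 0.06
R0 = Σ lx·mx = 0 + 0 + 4.048 + 2.628 + 0.8 + 0.054 = 7.53
R0 > 1, so the population is growing.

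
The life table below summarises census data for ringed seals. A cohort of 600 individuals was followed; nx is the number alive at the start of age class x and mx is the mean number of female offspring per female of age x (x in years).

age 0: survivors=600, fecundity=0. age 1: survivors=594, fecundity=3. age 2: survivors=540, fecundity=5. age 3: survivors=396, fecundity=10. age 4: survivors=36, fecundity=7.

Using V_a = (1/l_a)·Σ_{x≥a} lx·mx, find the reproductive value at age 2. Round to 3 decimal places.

12.800

lx = nx/n0 = nx/600: 1, 0.99, 0.9, 0.66, 0.06
lx·mx for x ≥ 2: 4.5, 6.6, 0.42 → sum = 11.52
V_2 = 11.52 / l_2 = 11.52 / 0.9 = 12.8 → 12.800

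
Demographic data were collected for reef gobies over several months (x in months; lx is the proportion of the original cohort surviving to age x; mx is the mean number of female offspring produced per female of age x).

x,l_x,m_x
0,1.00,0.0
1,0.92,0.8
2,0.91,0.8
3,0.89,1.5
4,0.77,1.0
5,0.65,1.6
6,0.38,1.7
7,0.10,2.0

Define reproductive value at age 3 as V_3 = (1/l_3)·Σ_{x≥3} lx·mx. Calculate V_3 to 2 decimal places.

4.48

lx·mx for x ≥ 3: 1.335, 0.77, 1.04, 0.646, 0.2 → sum = 3.991
V_3 = 3.991 / l_3 = 3.991 / 0.89 = 4.48427… → 4.48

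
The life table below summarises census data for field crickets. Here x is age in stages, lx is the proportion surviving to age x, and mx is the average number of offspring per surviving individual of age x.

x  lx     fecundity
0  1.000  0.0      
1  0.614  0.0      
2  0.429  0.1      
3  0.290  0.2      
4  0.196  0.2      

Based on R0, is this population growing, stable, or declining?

declining

R0 = Σ lx·mx = 0 + 0 + 0.0429 + 0.058 + 0.0392 = 0.1401
R0 < 1, so the population is declining.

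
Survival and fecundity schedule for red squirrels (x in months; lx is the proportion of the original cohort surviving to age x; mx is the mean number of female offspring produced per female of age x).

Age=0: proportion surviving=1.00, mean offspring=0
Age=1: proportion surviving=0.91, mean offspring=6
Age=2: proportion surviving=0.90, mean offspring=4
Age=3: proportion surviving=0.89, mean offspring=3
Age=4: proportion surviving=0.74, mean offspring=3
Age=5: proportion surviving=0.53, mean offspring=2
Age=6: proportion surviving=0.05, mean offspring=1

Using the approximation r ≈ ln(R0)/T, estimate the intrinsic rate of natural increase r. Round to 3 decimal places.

R0 = Σ lx·mx = 0 + 5.46 + 3.6 + 2.67 + 2.22 + 1.06 + 0.05 = 15.06
Σ x·lx·mx = 35.15; T = 35.15/15.06 = 2.334…
r ≈ ln(R0)/T = ln(15.06)/2.334… = 1.16197… → 1.162

1.162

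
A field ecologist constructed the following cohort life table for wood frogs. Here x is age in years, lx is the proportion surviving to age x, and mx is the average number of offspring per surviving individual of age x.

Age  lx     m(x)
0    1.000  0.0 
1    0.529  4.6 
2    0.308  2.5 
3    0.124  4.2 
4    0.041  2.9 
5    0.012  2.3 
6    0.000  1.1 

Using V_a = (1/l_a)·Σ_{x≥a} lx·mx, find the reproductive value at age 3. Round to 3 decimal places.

5.381

lx·mx for x ≥ 3: 0.5208, 0.1189, 0.0276, 0 → sum = 0.6673
V_3 = 0.6673 / l_3 = 0.6673 / 0.124 = 5.381452… → 5.381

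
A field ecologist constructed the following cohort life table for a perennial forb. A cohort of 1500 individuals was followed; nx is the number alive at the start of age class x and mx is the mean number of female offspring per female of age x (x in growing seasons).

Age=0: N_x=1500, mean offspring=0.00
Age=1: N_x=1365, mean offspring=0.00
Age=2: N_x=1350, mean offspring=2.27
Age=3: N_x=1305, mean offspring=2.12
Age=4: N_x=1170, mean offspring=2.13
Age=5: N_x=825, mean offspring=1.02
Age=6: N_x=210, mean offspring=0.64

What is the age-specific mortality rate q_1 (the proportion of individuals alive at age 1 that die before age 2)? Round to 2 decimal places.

lx = nx/n0 = nx/1500: 1, 0.91, 0.9, 0.87, 0.78, 0.55, 0.14
q_1 = (l_1 − l_2) / l_1 = (0.91 − 0.9) / 0.91
     = 0.01 / 0.91 = 0.010989… → 0.01

0.01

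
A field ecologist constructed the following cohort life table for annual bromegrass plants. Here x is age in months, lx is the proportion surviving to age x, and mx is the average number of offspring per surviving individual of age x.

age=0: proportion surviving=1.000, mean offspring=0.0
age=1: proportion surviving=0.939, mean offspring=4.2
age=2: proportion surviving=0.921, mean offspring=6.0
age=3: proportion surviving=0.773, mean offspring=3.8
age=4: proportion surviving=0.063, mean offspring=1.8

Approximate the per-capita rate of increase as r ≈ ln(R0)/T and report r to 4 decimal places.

R0 = Σ lx·mx = 0 + 3.9438 + 5.526 + 2.9374 + 0.1134 = 12.5206
Σ x·lx·mx = 24.2616; T = 24.2616/12.5206 = 1.93773…
r ≈ ln(R0)/T = ln(12.5206)/1.93773… = 1.304294… → 1.3043

1.3043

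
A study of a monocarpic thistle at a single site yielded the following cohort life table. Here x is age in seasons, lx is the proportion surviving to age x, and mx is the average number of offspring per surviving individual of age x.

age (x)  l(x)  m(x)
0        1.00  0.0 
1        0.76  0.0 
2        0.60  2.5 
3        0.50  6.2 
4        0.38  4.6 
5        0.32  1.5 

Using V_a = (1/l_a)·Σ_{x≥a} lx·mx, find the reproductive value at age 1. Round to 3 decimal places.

8.984

lx·mx for x ≥ 1: 0, 1.5, 3.1, 1.748, 0.48 → sum = 6.828
V_1 = 6.828 / l_1 = 6.828 / 0.76 = 8.984211… → 8.984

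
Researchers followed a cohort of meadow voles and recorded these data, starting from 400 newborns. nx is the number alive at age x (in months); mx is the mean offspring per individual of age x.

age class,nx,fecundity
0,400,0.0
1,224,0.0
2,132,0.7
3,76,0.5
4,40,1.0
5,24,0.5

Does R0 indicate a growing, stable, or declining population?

declining

lx = nx/n0 = nx/400: 1, 0.56, 0.33, 0.19, 0.1, 0.06
R0 = Σ lx·mx = 0 + 0 + 0.231 + 0.095 + 0.1 + 0.03 = 0.456
R0 < 1, so the population is declining.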